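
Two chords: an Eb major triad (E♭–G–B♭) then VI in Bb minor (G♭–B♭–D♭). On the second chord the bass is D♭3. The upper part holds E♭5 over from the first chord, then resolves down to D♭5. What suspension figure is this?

At the second chord the bass is D♭3. The suspended E♭5 lies a ninth above the bass; after resolving down by step to D♭5, the interval above the bass becomes an octave.
Suspension figures are named by those two intervals: 9–8.

9–8 suspension.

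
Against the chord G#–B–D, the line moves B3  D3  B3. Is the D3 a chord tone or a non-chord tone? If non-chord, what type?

Chord tone (the fifth of G# diminished triad).

G# diminished triad contains G#, B, D; D is the fifth, so it is a chord tone.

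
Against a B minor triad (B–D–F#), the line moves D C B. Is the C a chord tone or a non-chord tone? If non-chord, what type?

The harmony at that moment is B minor triad (B, D, F#); C is not a chord tone.
It is approached by step down from D and left by step down to B.
Step in, step out in the same direction — a passing tone.

Non-chord tone — a passing tone.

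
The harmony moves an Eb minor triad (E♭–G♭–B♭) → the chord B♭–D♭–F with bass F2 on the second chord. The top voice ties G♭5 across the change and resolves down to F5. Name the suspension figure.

At the second chord the bass is F2. The suspended G♭5 lies a ninth above the bass; after resolving down by step to F5, the interval above the bass becomes an octave.
Suspension figures are named by those two intervals: 9–8.

9–8 suspension.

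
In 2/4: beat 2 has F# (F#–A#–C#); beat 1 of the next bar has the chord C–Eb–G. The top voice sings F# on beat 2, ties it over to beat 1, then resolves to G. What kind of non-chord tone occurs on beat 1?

Retardation.

The harmony at that moment is C minor triad (C, Eb, G); F# is not a chord tone.
It is held over (the same pitch as the preceding F#) and left by step up to G.
Held over from the previous chord and resolving up by step — a retardation.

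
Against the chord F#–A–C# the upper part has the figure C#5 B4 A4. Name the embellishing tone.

B4 is a passing tone.

The harmony at that moment is F# minor triad (F#, A, C#); B4 is not a chord tone.
It is approached by step down from C#5 and left by step down to A4.
Step in, step out in the same direction — a passing tone.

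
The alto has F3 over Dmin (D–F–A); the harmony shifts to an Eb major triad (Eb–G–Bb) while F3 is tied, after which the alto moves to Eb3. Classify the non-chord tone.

F3 is a suspension.

The harmony at that moment is Eb major triad (Eb, G, Bb); F3 is not a chord tone.
It is held over (the same pitch as the preceding F3) and left by step down to Eb3.
Held over from the previous chord and resolving down by step — a suspension.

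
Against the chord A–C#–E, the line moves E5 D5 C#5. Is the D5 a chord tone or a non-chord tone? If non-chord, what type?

Non-chord tone — a passing tone.

The harmony at that moment is A major triad (A, C#, E); D5 is not a chord tone.
It is approached by step down from E5 and left by step down to C#5.
Step in, step out in the same direction — a passing tone.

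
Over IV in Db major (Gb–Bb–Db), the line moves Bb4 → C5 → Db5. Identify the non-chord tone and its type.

The harmony at that moment is Gb major triad (Gb, Bb, Db); C5 is not a chord tone.
It is approached by step up from Bb4 and left by step up to Db5.
Step in, step out in the same direction — a passing tone.

C5 is a passing tone.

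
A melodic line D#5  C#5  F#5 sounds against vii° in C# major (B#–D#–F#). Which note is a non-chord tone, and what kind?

C#5 is an escape tone.

The harmony at that moment is B# diminished triad (B#, D#, F#); C#5 is not a chord tone.
It is approached by step down from D#5 and left by leap up to F#5.
Step in, leap out — an escape tone.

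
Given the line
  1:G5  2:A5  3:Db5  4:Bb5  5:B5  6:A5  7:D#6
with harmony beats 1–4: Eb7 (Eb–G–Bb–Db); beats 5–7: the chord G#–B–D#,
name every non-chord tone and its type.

The harmony at that moment is Eb dominant seventh chord (Eb, G, Bb, Db); A5 is not a chord tone.
It is approached by step up from G5 and left by leap down to Db5.
Step in, leap out — an escape tone.
The harmony at that moment is G# minor triad (G#, B, D#); A5 is not a chord tone.
It is approached by step down from B5 and left by leap up to D#6.
Step in, leap out — an escape tone.

A5 (beat 2) — escape tone; A5 (beat 6) — escape tone.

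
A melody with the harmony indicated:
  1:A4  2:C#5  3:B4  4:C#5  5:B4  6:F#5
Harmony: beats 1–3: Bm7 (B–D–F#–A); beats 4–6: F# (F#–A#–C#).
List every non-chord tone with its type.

The harmony at that moment is B minor seventh chord (B, D, F#, A); C#5 is not a chord tone.
It is approached by leap up from A4 and left by step down to B4.
Leap in, step out — an appoggiatura.
The harmony at that moment is F# major triad (F#, A#, C#); B4 is not a chord tone.
It is approached by step down from C#5 and left by leap up to F#5.
Step in, leap out — an escape tone.

C#5 (beat 2) — appoggiatura; B4 (beat 5) — escape tone.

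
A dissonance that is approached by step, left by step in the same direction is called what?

Approach: by step. Departure: by step, continuing in the same direction.
Stepwise on both sides with no change of direction means the note fills in the space between two different chord tones — a passing tone. (Had it turned back to its starting note it would be a neighbor tone instead.)

Passing tone.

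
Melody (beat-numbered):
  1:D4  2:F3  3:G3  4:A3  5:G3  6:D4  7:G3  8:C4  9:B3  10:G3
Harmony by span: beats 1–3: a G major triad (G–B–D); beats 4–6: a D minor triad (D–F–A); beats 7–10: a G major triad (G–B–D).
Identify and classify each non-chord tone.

The harmony at that moment is G major triad (G, B, D); F3 is not a chord tone.
It is approached by leap down from D4 and left by step up to G3.
Leap in, step out — an appoggiatura.
The harmony at that moment is D minor triad (D, F, A); G3 is not a chord tone.
It is approached by step down from A3 and left by leap up to D4.
Step in, leap out — an escape tone.
The harmony at that moment is G major triad (G, B, D); C4 is not a chord tone.
It is approached by leap up from G3 and left by step down to B3.
Leap in, step out — an appoggiatura.

F3 (beat 2) — appoggiatura; G3 (beat 5) — escape tone; C4 (beat 8) — appoggiatura.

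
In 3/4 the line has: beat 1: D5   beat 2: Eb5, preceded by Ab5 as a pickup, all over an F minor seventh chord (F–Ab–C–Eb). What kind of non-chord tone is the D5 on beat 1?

The harmony at that moment is F minor seventh chord (F, Ab, C, Eb); D5 is not a chord tone.
It is approached by leap down from Ab5 and left by step up to Eb5.
Leap in, step out, metrically accented — an appoggiatura.

Appoggiatura.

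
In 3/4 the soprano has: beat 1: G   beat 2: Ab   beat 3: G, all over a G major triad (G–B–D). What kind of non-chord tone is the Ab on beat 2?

Upper neighbor tone.

The harmony at that moment is G major triad (G, B, D); Ab is not a chord tone.
It is approached by step up from G and left by step down to G.
Step away and step back to the same note — a neighbor tone (upper neighbor).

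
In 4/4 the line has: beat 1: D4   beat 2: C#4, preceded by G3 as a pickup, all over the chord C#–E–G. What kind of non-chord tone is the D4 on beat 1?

The harmony at that moment is C# diminished triad (C#, E, G); D4 is not a chord tone.
It is approached by leap up from G3 and left by step down to C#4.
Leap in, step out, metrically accented — an appoggiatura.

Appoggiatura.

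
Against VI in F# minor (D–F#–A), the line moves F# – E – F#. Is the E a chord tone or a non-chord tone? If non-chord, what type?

Non-chord tone — a neighbor tone.

The harmony at that moment is D major triad (D, F#, A); E is not a chord tone.
It is approached by step down from F# and left by step up to F#.
Step away and step back to the same note — a neighbor tone (lower neighbor).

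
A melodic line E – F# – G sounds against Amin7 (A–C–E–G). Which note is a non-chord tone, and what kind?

F# is a passing tone.

The harmony at that moment is A minor seventh chord (A, C, E, G); F# is not a chord tone.
It is approached by step up from E and left by step up to G.
Step in, step out in the same direction — a passing tone.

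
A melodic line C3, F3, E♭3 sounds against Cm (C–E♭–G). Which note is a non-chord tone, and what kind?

F3 is an appoggiatura.

The harmony at that moment is C minor triad (C, E♭, G); F3 is not a chord tone.
It is approached by leap up from C3 and left by step down to E♭3.
Leap in, step out — an appoggiatura.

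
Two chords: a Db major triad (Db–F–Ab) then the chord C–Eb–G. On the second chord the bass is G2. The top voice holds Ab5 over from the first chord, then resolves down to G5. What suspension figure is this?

9–8 suspension.

At the second chord the bass is G2. The suspended Ab5 lies a ninth above the bass; after resolving down by step to G5, the interval above the bass becomes an octave.
Suspension figures are named by those two intervals: 9–8.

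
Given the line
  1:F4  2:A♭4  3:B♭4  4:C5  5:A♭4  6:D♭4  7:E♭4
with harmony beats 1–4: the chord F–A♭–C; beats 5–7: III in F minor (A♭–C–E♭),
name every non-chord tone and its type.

B♭4 (beat 3) — passing tone; D♭4 (beat 6) — appoggiatura.

The harmony at that moment is F minor triad (F, A♭, C); B♭4 is not a chord tone.
It is approached by step up from A♭4 and left by step up to C5.
Step in, step out in the same direction — a passing tone.
The harmony at that moment is A♭ major triad (A♭, C, E♭); D♭4 is not a chord tone.
It is approached by leap down from A♭4 and left by step up to E♭4.
Leap in, step out — an appoggiatura.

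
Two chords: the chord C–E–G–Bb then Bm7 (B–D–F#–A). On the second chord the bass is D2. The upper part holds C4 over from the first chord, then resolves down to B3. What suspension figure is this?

At the second chord the bass is D2. The suspended C4 lies a seventh above the bass; after resolving down by step to B3, the interval above the bass becomes a sixth.
Suspension figures are named by those two intervals: 7–6.

7–6 suspension.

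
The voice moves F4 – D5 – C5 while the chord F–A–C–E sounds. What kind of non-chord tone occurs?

The harmony at that moment is F major seventh chord (F, A, C, E); D5 is not a chord tone.
It is approached by leap up from F4 and left by step down to C5.
Leap in, step out — an appoggiatura.

D5 is an appoggiatura.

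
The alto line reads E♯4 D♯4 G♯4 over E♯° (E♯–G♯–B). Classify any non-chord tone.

D♯4 is an escape tone.

The harmony at that moment is E♯ diminished triad (E♯, G♯, B); D♯4 is not a chord tone.
It is approached by step down from E♯4 and left by leap up to G♯4.
Step in, leap out — an escape tone.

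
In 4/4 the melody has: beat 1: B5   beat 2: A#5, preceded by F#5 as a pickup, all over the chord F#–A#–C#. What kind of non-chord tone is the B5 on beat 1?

The harmony at that moment is F# major triad (F#, A#, C#); B5 is not a chord tone.
It is approached by leap up from F#5 and left by step down to A#5.
Leap in, step out, metrically accented — an appoggiatura.

Appoggiatura.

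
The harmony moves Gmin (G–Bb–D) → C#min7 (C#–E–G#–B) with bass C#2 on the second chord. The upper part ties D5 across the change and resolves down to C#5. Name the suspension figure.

At the second chord the bass is C#2. The suspended D5 lies a ninth above the bass; after resolving down by step to C#5, the interval above the bass becomes an octave.
Suspension figures are named by those two intervals: 9–8.

9–8 suspension.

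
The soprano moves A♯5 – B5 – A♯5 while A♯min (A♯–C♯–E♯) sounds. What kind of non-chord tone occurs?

B5 is a neighbor tone.

The harmony at that moment is A♯ minor triad (A♯, C♯, E♯); B5 is not a chord tone.
It is approached by step up from A♯5 and left by step down to A♯5.
Step away and step back to the same note — a neighbor tone (upper neighbor).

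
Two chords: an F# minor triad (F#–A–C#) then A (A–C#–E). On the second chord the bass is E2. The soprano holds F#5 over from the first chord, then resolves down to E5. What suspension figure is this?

At the second chord the bass is E2. The suspended F#5 lies a ninth above the bass; after resolving down by step to E5, the interval above the bass becomes an octave.
Suspension figures are named by those two intervals: 9–8.

9–8 suspension.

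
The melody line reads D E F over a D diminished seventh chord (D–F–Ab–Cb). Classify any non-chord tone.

The harmony at that moment is D diminished seventh chord (D, F, Ab, Cb); E is not a chord tone.
It is approached by step up from D and left by step up to F.
Step in, step out in the same direction — a passing tone.

E is a passing tone.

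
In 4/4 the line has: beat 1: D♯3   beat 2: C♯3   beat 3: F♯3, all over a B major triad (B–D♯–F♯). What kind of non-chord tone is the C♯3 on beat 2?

The harmony at that moment is B major triad (B, D♯, F♯); C♯3 is not a chord tone.
It is approached by step down from D♯3 and left by leap up to F♯3.
Step in, leap out, on a weak beat — an escape tone.

Escape tone.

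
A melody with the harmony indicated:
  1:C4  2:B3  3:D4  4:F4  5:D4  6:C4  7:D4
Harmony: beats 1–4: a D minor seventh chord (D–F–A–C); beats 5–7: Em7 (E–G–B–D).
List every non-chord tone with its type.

B3 (beat 2) — escape tone; C4 (beat 6) — neighbor tone.

The harmony at that moment is D minor seventh chord (D, F, A, C); B3 is not a chord tone.
It is approached by step down from C4 and left by leap up to D4.
Step in, leap out — an escape tone.
The harmony at that moment is E minor seventh chord (E, G, B, D); C4 is not a chord tone.
It is approached by step down from D4 and left by step up to D4.
Step away and step back to the same note — a neighbor tone (lower neighbor).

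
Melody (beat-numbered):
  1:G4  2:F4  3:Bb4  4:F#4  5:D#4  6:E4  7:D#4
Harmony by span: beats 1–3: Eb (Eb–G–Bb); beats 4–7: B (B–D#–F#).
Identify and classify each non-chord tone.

The harmony at that moment is Eb major triad (Eb, G, Bb); F4 is not a chord tone.
It is approached by step down from G4 and left by leap up to Bb4.
Step in, leap out — an escape tone.
The harmony at that moment is B major triad (B, D#, F#); E4 is not a chord tone.
It is approached by step up from D#4 and left by step down to D#4.
Step away and step back to the same note — a neighbor tone (upper neighbor).

F4 (beat 2) — escape tone; E4 (beat 6) — neighbor tone.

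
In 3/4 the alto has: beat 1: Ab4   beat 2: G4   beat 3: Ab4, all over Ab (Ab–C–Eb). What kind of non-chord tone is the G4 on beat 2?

Lower neighbor tone.

The harmony at that moment is Ab major triad (Ab, C, Eb); G4 is not a chord tone.
It is approached by step down from Ab4 and left by step up to Ab4.
Step away and step back to the same note — a neighbor tone (lower neighbor).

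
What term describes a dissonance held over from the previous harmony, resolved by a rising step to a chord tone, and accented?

Approach: by preparation — the pitch is first a chord tone, then held (tied or repeated) while the harmony changes under it. Departure: up by step. Metric position: strong.
A prepared dissonance that resolves upward by step — a retardation. (The same figure resolving downward would be a suspension.)

Retardation.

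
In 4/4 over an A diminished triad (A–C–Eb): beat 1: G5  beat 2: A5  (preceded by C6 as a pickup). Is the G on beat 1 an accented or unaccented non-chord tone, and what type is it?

The harmony at that moment is A diminished triad (A, C, Eb); G5 is not a chord tone.
It is approached by leap down from C6 and left by step up to A5.
Leap in, step out — an appoggiatura.
It falls on the downbeat, so it is accented.

Accented appoggiatura.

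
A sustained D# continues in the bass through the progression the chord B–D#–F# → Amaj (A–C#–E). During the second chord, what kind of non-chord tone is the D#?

Pedal tone (pedal point).

The harmony at that moment is A major triad (A, C#, E); D# is not a chord tone.
It is held over (the same pitch as the preceding D#) and then sustained as the same pitch into the next harmony.
Sustained through a change of harmony — a pedal tone.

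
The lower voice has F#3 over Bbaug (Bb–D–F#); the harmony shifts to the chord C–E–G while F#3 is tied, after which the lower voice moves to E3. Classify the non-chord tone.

The harmony at that moment is C major triad (C, E, G); F#3 is not a chord tone.
It is held over (the same pitch as the preceding F#3) and left by step down to E3.
Held over from the previous chord and resolving down by step — a suspension.

F#3 is a suspension.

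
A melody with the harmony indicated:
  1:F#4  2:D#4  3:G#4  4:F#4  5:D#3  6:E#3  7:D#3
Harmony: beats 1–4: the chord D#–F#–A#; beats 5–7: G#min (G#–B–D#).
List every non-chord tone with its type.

The harmony at that moment is D# minor triad (D#, F#, A#); G#4 is not a chord tone.
It is approached by leap up from D#4 and left by step down to F#4.
Leap in, step out — an appoggiatura.
The harmony at that moment is G# minor triad (G#, B, D#); E#3 is not a chord tone.
It is approached by step up from D#3 and left by step down to D#3.
Step away and step back to the same note — a neighbor tone (upper neighbor).

G#4 (beat 3) — appoggiatura; E#3 (beat 6) — neighbor tone.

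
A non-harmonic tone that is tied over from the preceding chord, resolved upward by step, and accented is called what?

Retardation.

Approach: by preparation — the pitch is first a chord tone, then held (tied or repeated) while the harmony changes under it. Departure: up by step. Metric position: strong.
A prepared dissonance that resolves upward by step — a retardation. (The same figure resolving downward would be a suspension.)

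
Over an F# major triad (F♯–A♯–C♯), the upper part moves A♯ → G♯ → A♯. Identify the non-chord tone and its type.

The harmony at that moment is F♯ major triad (F♯, A♯, C♯); G♯ is not a chord tone.
It is approached by step down from A♯ and left by step up to A♯.
Step away and step back to the same note — a neighbor tone (lower neighbor).

G♯ is a neighbor tone.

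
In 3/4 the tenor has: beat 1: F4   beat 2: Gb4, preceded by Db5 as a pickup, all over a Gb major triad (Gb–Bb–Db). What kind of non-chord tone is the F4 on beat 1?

The harmony at that moment is Gb major triad (Gb, Bb, Db); F4 is not a chord tone.
It is approached by leap down from Db5 and left by step up to Gb4.
Leap in, step out, metrically accented — an appoggiatura.

Appoggiatura.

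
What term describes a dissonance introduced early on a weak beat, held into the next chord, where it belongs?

Approach: ahead of the chord change (typically by step), so it is dissonant against the current harmony. Departure: none — the same pitch is restated or held and is a chord tone of the new harmony.
Dissonant first, consonant once the harmony catches up: the note simply arrives early — an anticipation. (The reverse timing, consonant first and dissonant after the change, would be a suspension or retardation.)

Anticipation.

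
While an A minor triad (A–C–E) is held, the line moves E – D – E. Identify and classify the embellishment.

D is a neighbor tone.

The harmony at that moment is A minor triad (A, C, E); D is not a chord tone.
It is approached by step down from E and left by step up to E.
Step away and step back to the same note — a neighbor tone (lower neighbor).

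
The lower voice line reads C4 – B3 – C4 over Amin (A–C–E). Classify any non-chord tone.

The harmony at that moment is A minor triad (A, C, E); B3 is not a chord tone.
It is approached by step down from C4 and left by step up to C4.
Step away and step back to the same note — a neighbor tone (lower neighbor).

B3 is a neighbor tone.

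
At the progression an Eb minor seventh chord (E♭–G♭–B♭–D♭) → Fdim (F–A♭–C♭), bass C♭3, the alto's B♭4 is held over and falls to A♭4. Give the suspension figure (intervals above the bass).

7–6 suspension.

At the second chord the bass is C♭3. The suspended B♭4 lies a seventh above the bass; after resolving down by step to A♭4, the interval above the bass becomes a sixth.
Suspension figures are named by those two intervals: 7–6.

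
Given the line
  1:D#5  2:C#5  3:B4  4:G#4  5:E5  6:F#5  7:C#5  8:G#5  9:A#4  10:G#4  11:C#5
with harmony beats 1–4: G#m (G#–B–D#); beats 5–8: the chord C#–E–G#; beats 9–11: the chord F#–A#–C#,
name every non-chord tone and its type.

C#5 (beat 2) — passing tone; F#5 (beat 6) — escape tone; G#4 (beat 10) — escape tone.

The harmony at that moment is G# minor triad (G#, B, D#); C#5 is not a chord tone.
It is approached by step down from D#5 and left by step down to B4.
Step in, step out in the same direction — a passing tone.
The harmony at that moment is C# minor triad (C#, E, G#); F#5 is not a chord tone.
It is approached by step up from E5 and left by leap down to C#5.
Step in, leap out — an escape tone.
The harmony at that moment is F# major triad (F#, A#, C#); G#4 is not a chord tone.
It is approached by step down from A#4 and left by leap up to C#5.
Step in, leap out — an escape tone.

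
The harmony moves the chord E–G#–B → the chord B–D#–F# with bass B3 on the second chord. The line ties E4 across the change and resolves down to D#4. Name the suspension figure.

4–3 suspension.

At the second chord the bass is B3. The suspended E4 lies a fourth above the bass; after resolving down by step to D#4, the interval above the bass becomes a third.
Suspension figures are named by those two intervals: 4–3.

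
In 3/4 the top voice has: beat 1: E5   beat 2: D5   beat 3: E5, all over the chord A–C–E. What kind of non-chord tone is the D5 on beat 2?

The harmony at that moment is A minor triad (A, C, E); D5 is not a chord tone.
It is approached by step down from E5 and left by step up to E5.
Step away and step back to the same note — a neighbor tone (lower neighbor).

Lower neighbor tone.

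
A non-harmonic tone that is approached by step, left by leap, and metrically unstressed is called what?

Approach: by step. Departure: by leap. Metric position: weak.
Step in, leap out, from a weak position — an escape tone (échappée). (It is the mirror image of the appoggiatura, which leaps in and steps out on a strong beat.)

Escape tone.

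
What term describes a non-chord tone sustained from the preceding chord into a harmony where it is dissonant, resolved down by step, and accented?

Approach: by preparation — the pitch is first a chord tone, then held (tied or repeated) while the harmony changes under it. Departure: down by step. Metric position: strong.
A prepared dissonance that resolves downward by step — a suspension. (The same figure resolving upward would be a retardation.)

Suspension.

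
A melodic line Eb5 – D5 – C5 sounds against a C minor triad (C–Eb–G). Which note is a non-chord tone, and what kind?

The harmony at that moment is C minor triad (C, Eb, G); D5 is not a chord tone.
It is approached by step down from Eb5 and left by step down to C5.
Step in, step out in the same direction — a passing tone.

D5 is a passing tone.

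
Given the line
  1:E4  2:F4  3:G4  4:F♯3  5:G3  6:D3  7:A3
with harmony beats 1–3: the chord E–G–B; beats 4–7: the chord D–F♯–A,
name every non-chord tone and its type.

The harmony at that moment is E minor triad (E, G, B); F4 is not a chord tone.
It is approached by step up from E4 and left by step up to G4.
Step in, step out in the same direction — a passing tone.
The harmony at that moment is D major triad (D, F♯, A); G3 is not a chord tone.
It is approached by step up from F♯3 and left by leap down to D3.
Step in, leap out — an escape tone.

F4 (beat 2) — passing tone; G3 (beat 5) — escape tone.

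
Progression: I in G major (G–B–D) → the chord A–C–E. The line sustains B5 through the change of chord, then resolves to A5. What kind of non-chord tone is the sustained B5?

B5 is a suspension.

The harmony at that moment is A minor triad (A, C, E); B5 is not a chord tone.
It is held over (the same pitch as the preceding B5) and left by step down to A5.
Held over from the previous chord and resolving down by step — a suspension.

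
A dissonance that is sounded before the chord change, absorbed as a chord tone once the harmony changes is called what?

Anticipation.

Approach: ahead of the chord change (typically by step), so it is dissonant against the current harmony. Departure: none — the same pitch is restated or held and is a chord tone of the new harmony.
Dissonant first, consonant once the harmony catches up: the note simply arrives early — an anticipation. (The reverse timing, consonant first and dissonant after the change, would be a suspension or retardation.)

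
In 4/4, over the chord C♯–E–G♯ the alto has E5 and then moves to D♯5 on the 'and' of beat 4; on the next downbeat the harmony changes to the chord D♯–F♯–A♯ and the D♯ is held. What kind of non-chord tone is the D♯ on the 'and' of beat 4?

The harmony at that moment is C♯ minor triad (C♯, E, G♯); D♯5 is not a chord tone.
It is approached by step down from E5 and then sustained as the same pitch into the next harmony.
Arriving early and becoming a chord tone when the harmony changes — an anticipation.

Anticipation.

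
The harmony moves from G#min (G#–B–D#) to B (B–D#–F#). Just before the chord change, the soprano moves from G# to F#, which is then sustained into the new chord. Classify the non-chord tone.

The harmony at that moment is G# minor triad (G#, B, D#); F# is not a chord tone.
It is approached by step down from G# and then sustained as the same pitch into the next harmony.
Arriving early and becoming a chord tone when the harmony changes — an anticipation.

F# is an anticipation.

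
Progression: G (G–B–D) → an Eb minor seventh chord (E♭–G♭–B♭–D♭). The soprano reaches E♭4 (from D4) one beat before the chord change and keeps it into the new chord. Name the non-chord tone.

The harmony at that moment is G major triad (G, B, D); E♭4 is not a chord tone.
It is approached by step up from D4 and then sustained as the same pitch into the next harmony.
Arriving early and becoming a chord tone when the harmony changes — an anticipation.

E♭4 is an anticipation.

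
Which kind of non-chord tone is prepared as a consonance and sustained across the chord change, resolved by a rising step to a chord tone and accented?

Retardation.

Approach: by preparation — the pitch is first a chord tone, then held (tied or repeated) while the harmony changes under it. Departure: up by step. Metric position: strong.
A prepared dissonance that resolves upward by step — a retardation. (The same figure resolving downward would be a suspension.)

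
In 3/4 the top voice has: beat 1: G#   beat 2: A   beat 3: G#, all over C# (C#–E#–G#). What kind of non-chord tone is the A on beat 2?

Upper neighbor tone.

The harmony at that moment is C# major triad (C#, E#, G#); A is not a chord tone.
It is approached by step up from G# and left by step down to G#.
Step away and step back to the same note — a neighbor tone (upper neighbor).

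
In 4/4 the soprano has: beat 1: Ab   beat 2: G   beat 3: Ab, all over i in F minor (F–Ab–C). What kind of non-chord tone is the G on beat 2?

The harmony at that moment is F minor triad (F, Ab, C); G is not a chord tone.
It is approached by step down from Ab and left by step up to Ab.
Step away and step back to the same note — a neighbor tone (lower neighbor).

Lower neighbor tone.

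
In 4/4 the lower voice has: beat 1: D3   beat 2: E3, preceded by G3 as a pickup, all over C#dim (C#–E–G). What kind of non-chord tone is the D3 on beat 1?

The harmony at that moment is C# diminished triad (C#, E, G); D3 is not a chord tone.
It is approached by leap down from G3 and left by step up to E3.
Leap in, step out, metrically accented — an appoggiatura.

Appoggiatura.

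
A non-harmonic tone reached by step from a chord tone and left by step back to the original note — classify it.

Neighbor tone.

Approach: by step. Departure: by step in the opposite direction, back to the starting pitch.
Stepwise on both sides but reversing to return to the same chord tone — a neighbor tone. (Had it continued onward in the same direction it would be a passing tone instead.)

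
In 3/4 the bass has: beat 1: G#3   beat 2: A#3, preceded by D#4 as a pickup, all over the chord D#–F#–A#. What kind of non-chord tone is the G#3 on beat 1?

The harmony at that moment is D# minor triad (D#, F#, A#); G#3 is not a chord tone.
It is approached by leap down from D#4 and left by step up to A#3.
Leap in, step out, metrically accented — an appoggiatura.

Appoggiatura.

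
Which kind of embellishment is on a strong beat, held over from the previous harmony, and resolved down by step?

Approach: by preparation — the pitch is first a chord tone, then held (tied or repeated) while the harmony changes under it. Departure: down by step. Metric position: strong.
A prepared dissonance that resolves downward by step — a suspension. (The same figure resolving upward would be a retardation.)

Suspension.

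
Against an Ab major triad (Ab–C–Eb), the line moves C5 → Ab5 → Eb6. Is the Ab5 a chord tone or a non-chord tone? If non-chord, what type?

Chord tone (the root of Ab major triad).

Ab major triad contains Ab, C, Eb; Ab is the root, so it is a chord tone.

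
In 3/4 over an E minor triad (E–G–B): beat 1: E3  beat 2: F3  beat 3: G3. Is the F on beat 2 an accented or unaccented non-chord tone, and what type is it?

Unaccented passing tone.

The harmony at that moment is E minor triad (E, G, B); F3 is not a chord tone.
It is approached by step up from E3 and left by step up to G3.
Step in, step out in the same direction — a passing tone.
It falls on a weak beat, so it is unaccented.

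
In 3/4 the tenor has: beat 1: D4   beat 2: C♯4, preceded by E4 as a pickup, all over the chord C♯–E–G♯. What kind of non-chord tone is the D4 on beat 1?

Passing tone.

The harmony at that moment is C♯ minor triad (C♯, E, G♯); D4 is not a chord tone.
It is approached by step down from E4 and left by step down to C♯4.
Step in, step out in the same direction — a passing tone.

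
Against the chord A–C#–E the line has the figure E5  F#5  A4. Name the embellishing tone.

The harmony at that moment is A major triad (A, C#, E); F#5 is not a chord tone.
It is approached by step up from E5 and left by leap down to A4.
Step in, leap out — an escape tone.

F#5 is an escape tone.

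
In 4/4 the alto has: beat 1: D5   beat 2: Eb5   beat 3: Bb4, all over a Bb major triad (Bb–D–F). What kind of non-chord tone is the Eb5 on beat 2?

The harmony at that moment is Bb major triad (Bb, D, F); Eb5 is not a chord tone.
It is approached by step up from D5 and left by leap down to Bb4.
Step in, leap out, on a weak beat — an escape tone.

Escape tone.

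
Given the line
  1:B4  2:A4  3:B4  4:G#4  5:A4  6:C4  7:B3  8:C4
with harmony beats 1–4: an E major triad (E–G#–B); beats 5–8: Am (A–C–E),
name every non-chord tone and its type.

The harmony at that moment is E major triad (E, G#, B); A4 is not a chord tone.
It is approached by step down from B4 and left by step up to B4.
Step away and step back to the same note — a neighbor tone (lower neighbor).
The harmony at that moment is A minor triad (A, C, E); B3 is not a chord tone.
It is approached by step down from C4 and left by step up to C4.
Step away and step back to the same note — a neighbor tone (lower neighbor).

A4 (beat 2) — neighbor tone; B3 (beat 7) — neighbor tone.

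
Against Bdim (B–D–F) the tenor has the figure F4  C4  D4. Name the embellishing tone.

C4 is an appoggiatura.

The harmony at that moment is B diminished triad (B, D, F); C4 is not a chord tone.
It is approached by leap down from F4 and left by step up to D4.
Leap in, step out — an appoggiatura.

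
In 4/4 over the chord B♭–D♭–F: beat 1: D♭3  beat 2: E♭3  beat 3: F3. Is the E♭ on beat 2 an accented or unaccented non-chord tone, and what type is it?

Unaccented passing tone.

The harmony at that moment is B♭ minor triad (B♭, D♭, F); E♭3 is not a chord tone.
It is approached by step up from D♭3 and left by step up to F3.
Step in, step out in the same direction — a passing tone.
It falls on a weak beat, so it is unaccented.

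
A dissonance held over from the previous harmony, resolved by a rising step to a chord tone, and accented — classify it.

Approach: by preparation — the pitch is first a chord tone, then held (tied or repeated) while the harmony changes under it. Departure: up by step. Metric position: strong.
A prepared dissonance that resolves upward by step — a retardation. (The same figure resolving downward would be a suspension.)

Retardation.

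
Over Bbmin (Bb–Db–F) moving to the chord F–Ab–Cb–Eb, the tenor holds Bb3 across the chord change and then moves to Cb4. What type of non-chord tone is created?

The harmony at that moment is F half-diminished seventh chord (F, Ab, Cb, Eb); Bb3 is not a chord tone.
It is held over (the same pitch as the preceding Bb3) and left by step up to Cb4.
Held over from the previous chord and resolving up by step — a retardation.

Bb3 is a retardation.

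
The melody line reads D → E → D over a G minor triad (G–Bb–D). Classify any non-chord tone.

E is a neighbor tone.

The harmony at that moment is G minor triad (G, Bb, D); E is not a chord tone.
It is approached by step up from D and left by step down to D.
Step away and step back to the same note — a neighbor tone (upper neighbor).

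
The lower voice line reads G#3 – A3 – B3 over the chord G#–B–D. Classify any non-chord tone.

The harmony at that moment is G# diminished triad (G#, B, D); A3 is not a chord tone.
It is approached by step up from G#3 and left by step up to B3.
Step in, step out in the same direction — a passing tone.

A3 is a passing tone.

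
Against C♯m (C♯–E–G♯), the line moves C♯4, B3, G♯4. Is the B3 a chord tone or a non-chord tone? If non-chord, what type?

Non-chord tone — an escape tone.

The harmony at that moment is C♯ minor triad (C♯, E, G♯); B3 is not a chord tone.
It is approached by step down from C♯4 and left by leap up to G♯4.
Step in, leap out — an escape tone.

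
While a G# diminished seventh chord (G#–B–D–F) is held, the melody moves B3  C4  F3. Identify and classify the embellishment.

The harmony at that moment is G# diminished seventh chord (G#, B, D, F); C4 is not a chord tone.
It is approached by step up from B3 and left by leap down to F3.
Step in, leap out — an escape tone.

C4 is an escape tone.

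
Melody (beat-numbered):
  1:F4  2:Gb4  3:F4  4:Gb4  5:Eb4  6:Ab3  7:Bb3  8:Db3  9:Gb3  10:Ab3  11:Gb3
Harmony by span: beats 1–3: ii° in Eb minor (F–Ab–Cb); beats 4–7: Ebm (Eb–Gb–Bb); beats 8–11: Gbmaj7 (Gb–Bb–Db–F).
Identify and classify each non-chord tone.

The harmony at that moment is F diminished triad (F, Ab, Cb); Gb4 is not a chord tone.
It is approached by step up from F4 and left by step down to F4.
Step away and step back to the same note — a neighbor tone (upper neighbor).
The harmony at that moment is Eb minor triad (Eb, Gb, Bb); Ab3 is not a chord tone.
It is approached by leap down from Eb4 and left by step up to Bb3.
Leap in, step out — an appoggiatura.
The harmony at that moment is Gb major seventh chord (Gb, Bb, Db, F); Ab3 is not a chord tone.
It is approached by step up from Gb3 and left by step down to Gb3.
Step away and step back to the same note — a neighbor tone (upper neighbor).

Gb4 (beat 2) — neighbor tone; Ab3 (beat 6) — appoggiatura; Ab3 (beat 10) — neighbor tone.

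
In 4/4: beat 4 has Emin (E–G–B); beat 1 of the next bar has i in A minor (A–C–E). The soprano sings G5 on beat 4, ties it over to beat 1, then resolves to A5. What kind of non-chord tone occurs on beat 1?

The harmony at that moment is A minor triad (A, C, E); G5 is not a chord tone.
It is held over (the same pitch as the preceding G5) and left by step up to A5.
Held over from the previous chord and resolving up by step — a retardation.

Retardation.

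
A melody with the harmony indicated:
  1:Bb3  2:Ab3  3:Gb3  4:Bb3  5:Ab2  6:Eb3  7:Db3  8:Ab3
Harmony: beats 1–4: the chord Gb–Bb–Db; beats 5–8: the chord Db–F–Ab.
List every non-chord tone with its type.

The harmony at that moment is Gb major triad (Gb, Bb, Db); Ab3 is not a chord tone.
It is approached by step down from Bb3 and left by step down to Gb3.
Step in, step out in the same direction — a passing tone.
The harmony at that moment is Db major triad (Db, F, Ab); Eb3 is not a chord tone.
It is approached by leap up from Ab2 and left by step down to Db3.
Leap in, step out — an appoggiatura.

Ab3 (beat 2) — passing tone; Eb3 (beat 6) — appoggiatura.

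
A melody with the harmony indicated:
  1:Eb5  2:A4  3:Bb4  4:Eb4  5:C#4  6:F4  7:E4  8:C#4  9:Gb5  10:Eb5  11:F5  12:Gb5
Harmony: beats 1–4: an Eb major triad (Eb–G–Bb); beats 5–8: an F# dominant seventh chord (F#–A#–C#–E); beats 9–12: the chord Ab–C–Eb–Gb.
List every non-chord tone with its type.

A4 (beat 2) — appoggiatura; F4 (beat 6) — appoggiatura; F5 (beat 11) — passing tone.

The harmony at that moment is Eb major triad (Eb, G, Bb); A4 is not a chord tone.
It is approached by leap down from Eb5 and left by step up to Bb4.
Leap in, step out — an appoggiatura.
The harmony at that moment is F# dominant seventh chord (F#, A#, C#, E); F4 is not a chord tone.
It is approached by leap up from C#4 and left by step down to E4.
Leap in, step out — an appoggiatura.
The harmony at that moment is Ab dominant seventh chord (Ab, C, Eb, Gb); F5 is not a chord tone.
It is approached by step up from Eb5 and left by step up to Gb5.
Step in, step out in the same direction — a passing tone.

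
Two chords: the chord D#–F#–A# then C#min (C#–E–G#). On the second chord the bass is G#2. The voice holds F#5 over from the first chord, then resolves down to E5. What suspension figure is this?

7–6 suspension.

At the second chord the bass is G#2. The suspended F#5 lies a seventh above the bass; after resolving down by step to E5, the interval above the bass becomes a sixth.
Suspension figures are named by those two intervals: 7–6.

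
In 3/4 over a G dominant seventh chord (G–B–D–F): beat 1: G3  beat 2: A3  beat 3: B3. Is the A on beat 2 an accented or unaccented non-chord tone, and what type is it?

The harmony at that moment is G dominant seventh chord (G, B, D, F); A3 is not a chord tone.
It is approached by step up from G3 and left by step up to B3.
Step in, step out in the same direction — a passing tone.
It falls on a weak beat, so it is unaccented.

Unaccented passing tone.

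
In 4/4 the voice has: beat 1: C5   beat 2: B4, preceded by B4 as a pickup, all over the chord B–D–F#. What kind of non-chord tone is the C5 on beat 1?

The harmony at that moment is B minor triad (B, D, F#); C5 is not a chord tone.
It is approached by step up from B4 and left by step down to B4.
Step away and step back to the same note — a neighbor tone (upper neighbor).

Upper neighbor tone.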